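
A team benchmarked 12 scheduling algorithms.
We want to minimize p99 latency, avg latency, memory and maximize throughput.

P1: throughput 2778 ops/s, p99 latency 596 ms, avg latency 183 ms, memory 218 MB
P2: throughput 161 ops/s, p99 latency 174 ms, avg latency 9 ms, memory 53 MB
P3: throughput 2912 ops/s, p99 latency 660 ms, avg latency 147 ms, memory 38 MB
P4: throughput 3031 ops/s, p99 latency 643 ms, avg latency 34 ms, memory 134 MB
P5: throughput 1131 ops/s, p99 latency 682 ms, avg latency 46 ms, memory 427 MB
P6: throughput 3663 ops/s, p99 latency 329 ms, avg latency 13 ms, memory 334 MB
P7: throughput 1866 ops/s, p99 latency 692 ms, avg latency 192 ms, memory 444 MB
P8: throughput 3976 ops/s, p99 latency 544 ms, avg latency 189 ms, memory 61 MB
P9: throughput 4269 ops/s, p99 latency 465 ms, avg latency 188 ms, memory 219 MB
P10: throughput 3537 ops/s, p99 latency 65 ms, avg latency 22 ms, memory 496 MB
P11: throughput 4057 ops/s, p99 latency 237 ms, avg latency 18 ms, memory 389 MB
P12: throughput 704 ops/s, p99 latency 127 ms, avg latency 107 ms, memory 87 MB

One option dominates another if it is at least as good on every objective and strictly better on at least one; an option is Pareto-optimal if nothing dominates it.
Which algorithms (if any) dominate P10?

P1: worse on throughput (2778 vs 3537).
P2: worse on throughput (161 vs 3537).
P3: worse on throughput (2912 vs 3537).
P4: worse on throughput (3031 vs 3537).
P5: worse on throughput (1131 vs 3537).
P6: worse on p99 latency (329 vs 65).
P7: worse on throughput (1866 vs 3537).
P8: worse on p99 latency (544 vs 65).
P9: worse on p99 latency (465 vs 65).
P11: worse on p99 latency (237 vs 65).
P12: worse on throughput (704 vs 3537).
No option dominates P10.

none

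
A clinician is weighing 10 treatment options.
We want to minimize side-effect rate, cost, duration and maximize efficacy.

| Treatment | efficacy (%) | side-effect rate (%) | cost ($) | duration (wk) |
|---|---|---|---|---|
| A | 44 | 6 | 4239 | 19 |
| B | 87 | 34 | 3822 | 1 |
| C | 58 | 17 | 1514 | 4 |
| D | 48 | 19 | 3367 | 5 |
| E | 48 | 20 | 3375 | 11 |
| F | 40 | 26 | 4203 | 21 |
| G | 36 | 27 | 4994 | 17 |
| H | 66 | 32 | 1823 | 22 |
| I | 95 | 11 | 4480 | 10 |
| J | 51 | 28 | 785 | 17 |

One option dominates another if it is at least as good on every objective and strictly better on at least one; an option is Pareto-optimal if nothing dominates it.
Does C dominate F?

C vs F: efficacy 58≥40, side-effect rate 17≤26, cost 1514≤4203, duration 4≤21 — C is at least as good on every objective with at least one strict improvement.

Yes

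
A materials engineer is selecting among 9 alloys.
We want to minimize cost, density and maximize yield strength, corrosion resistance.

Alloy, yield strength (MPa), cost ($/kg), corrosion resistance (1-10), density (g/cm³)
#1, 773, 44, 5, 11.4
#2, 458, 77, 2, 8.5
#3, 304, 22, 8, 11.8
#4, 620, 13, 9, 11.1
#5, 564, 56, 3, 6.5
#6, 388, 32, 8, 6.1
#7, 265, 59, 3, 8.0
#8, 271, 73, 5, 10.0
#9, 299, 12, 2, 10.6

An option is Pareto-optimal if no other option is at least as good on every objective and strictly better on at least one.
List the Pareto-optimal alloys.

#1: not dominated (best yield strength).
#2: dominated by #5 (yield strength 564≥458, cost 56≤77, corrosion resistance 3≥2, density 6.5≤8.5).
#3: dominated by #4 (yield strength 620≥304, cost 13≤22, corrosion resistance 9≥8, density 11.1≤11.8).
#4: not dominated (best corrosion resistance).
#5: not dominated.
#6: not dominated (best density).
#7: dominated by #5 (yield strength 564≥265, cost 56≤59, corrosion resistance 3≥3, density 6.5≤8.0).
#8: dominated by #6 (yield strength 388≥271, cost 32≤73, corrosion resistance 8≥5, density 6.1≤10.0).
#9: not dominated (best cost).

#1, #4, #5, #6, #9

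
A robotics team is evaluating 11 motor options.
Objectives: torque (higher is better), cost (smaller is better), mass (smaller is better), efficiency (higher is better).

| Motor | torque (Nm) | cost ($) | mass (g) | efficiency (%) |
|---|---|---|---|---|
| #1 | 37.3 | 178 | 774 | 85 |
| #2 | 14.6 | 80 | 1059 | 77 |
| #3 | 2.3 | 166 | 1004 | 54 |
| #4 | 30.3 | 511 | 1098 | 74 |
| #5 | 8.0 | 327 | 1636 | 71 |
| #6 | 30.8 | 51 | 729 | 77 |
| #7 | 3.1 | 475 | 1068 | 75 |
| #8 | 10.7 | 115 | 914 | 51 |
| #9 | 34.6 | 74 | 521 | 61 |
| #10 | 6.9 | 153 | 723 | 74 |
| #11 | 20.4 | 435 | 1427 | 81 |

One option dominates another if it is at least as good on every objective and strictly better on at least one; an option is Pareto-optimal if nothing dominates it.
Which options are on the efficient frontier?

#1, #6, #9, #10

#1: not dominated (best torque).
#2: dominated by #6 (torque 30.8≥14.6, cost 51≤80, mass 729≤1059, efficiency 77≥77).
#3: dominated by #6 (torque 30.8≥2.3, cost 51≤166, mass 729≤1004, efficiency 77≥54).
#4: dominated by #1 (torque 37.3≥30.3, cost 178≤511, mass 774≤1098, efficiency 85≥74).
#5: dominated by #1 (torque 37.3≥8.0, cost 178≤327, mass 774≤1636, efficiency 85≥71).
#6: not dominated (best cost).
#7: dominated by #1 (torque 37.3≥3.1, cost 178≤475, mass 774≤1068, efficiency 85≥75).
#8: dominated by #6 (torque 30.8≥10.7, cost 51≤115, mass 729≤914, efficiency 77≥51).
#9: not dominated (best mass).
#10: not dominated.
#11: dominated by #1 (torque 37.3≥20.4, cost 178≤435, mass 774≤1427, efficiency 85≥81).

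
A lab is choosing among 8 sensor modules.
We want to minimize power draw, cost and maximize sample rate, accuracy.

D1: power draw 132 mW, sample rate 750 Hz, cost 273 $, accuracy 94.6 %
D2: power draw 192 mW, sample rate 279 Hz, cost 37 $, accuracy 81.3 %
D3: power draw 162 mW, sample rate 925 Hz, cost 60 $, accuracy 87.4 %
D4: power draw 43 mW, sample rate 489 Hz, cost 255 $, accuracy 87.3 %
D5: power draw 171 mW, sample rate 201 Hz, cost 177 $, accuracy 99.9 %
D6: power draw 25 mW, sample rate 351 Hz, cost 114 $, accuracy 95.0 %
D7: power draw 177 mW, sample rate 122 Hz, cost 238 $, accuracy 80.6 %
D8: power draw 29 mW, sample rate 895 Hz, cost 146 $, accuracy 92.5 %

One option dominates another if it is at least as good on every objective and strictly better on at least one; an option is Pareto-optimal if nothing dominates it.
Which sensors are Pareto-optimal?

D1: not dominated.
D2: not dominated (best cost).
D3: not dominated (best sample rate).
D4: dominated by D8 (power draw 29≤43, sample rate 895≥489, cost 146≤255, accuracy 92.5≥87.3).
D5: not dominated (best accuracy).
D6: not dominated (best power draw).
D7: dominated by D3 (power draw 162≤177, sample rate 925≥122, cost 60≤238, accuracy 87.4≥80.6).
D8: not dominated.

D1, D2, D3, D5, D6, D8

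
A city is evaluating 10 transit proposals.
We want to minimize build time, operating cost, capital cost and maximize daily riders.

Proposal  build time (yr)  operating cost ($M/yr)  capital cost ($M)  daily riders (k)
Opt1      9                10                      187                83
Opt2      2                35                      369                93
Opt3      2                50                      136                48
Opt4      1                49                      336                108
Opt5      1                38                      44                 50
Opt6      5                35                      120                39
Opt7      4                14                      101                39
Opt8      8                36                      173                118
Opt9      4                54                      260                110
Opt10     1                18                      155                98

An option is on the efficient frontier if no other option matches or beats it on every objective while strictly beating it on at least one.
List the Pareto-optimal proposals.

Opt1: not dominated (best operating cost).
Opt2: dominated by Opt10 (build time 1≤2, operating cost 18≤35, capital cost 155≤369, daily riders 98≥93).
Opt3: dominated by Opt5 (build time 1≤2, operating cost 38≤50, capital cost 44≤136, daily riders 50≥48).
Opt4: not dominated.
Opt5: not dominated (best capital cost).
Opt6: dominated by Opt7 (build time 4≤5, operating cost 14≤35, capital cost 101≤120, daily riders 39≥39).
Opt7: not dominated.
Opt8: not dominated (best daily riders).
Opt9: not dominated.
Opt10: not dominated.

Opt1, Opt4, Opt5, Opt7, Opt8, Opt9, Opt10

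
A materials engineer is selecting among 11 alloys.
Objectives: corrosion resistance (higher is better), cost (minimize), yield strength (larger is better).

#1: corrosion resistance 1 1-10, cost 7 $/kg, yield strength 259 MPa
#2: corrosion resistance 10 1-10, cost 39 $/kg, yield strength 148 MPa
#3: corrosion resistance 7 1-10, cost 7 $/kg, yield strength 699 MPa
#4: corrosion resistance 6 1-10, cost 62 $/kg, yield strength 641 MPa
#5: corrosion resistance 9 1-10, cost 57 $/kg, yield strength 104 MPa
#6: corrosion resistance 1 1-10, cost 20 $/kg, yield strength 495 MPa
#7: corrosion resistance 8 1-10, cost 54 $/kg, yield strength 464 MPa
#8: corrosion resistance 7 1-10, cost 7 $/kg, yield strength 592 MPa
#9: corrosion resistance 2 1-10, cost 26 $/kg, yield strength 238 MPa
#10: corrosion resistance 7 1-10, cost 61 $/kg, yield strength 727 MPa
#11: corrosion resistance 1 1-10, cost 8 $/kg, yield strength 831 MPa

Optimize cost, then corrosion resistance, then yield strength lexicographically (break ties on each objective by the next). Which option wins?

First minimize cost: best is 7, kept {#1, #3, #8}.
Then maximize corrosion resistance: best is 7, kept {#3, #8}.
Then maximize yield strength: best is 699, kept {#3}.

#3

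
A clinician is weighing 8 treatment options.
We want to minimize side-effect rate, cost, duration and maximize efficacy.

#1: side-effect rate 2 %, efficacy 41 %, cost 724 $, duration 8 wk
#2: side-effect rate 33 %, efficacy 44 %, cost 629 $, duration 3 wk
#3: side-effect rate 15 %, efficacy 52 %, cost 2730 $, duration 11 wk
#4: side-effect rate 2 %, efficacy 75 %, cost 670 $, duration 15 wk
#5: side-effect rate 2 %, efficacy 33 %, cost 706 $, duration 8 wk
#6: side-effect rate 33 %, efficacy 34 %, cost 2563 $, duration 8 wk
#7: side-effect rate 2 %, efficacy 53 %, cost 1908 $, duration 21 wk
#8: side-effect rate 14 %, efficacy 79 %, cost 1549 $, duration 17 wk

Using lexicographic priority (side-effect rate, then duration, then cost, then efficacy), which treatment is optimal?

#5

First minimize side-effect rate: best is 2, kept {#1, #4, #5, #7}.
Then minimize duration: best is 8, kept {#1, #5}.
Then minimize cost: best is 706, kept {#5}.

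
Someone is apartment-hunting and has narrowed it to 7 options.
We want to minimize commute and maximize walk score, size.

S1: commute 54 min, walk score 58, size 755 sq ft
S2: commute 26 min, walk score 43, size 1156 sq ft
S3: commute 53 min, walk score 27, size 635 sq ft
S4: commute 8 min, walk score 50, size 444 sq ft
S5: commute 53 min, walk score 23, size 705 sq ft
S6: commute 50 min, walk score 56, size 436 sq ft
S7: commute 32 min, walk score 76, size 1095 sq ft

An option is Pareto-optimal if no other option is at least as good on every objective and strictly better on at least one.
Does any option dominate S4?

S1: worse on commute (54 vs 8).
S2: worse on commute (26 vs 8).
S3: worse on commute (53 vs 8).
S5: worse on commute (53 vs 8).
S6: worse on commute (50 vs 8).
S7: worse on commute (32 vs 8).
No option is at least as good as S4 on every objective and strictly better on one.

No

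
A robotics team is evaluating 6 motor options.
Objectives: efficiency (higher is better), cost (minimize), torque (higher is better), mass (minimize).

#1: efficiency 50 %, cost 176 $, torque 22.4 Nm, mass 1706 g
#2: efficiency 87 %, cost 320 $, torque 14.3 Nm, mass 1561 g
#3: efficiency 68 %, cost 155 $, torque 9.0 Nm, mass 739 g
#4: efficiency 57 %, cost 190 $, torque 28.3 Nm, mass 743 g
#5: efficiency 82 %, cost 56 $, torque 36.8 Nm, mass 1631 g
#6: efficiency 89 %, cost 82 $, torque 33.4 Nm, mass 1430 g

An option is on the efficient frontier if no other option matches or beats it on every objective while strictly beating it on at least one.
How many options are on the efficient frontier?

4

#1: dominated by #5 (efficiency 82≥50, cost 56≤176, torque 36.8≥22.4, mass 1631≤1706).
#2: dominated by #6 (efficiency 89≥87, cost 82≤320, torque 33.4≥14.3, mass 1430≤1561).
#3: not dominated (best mass).
#4: not dominated.
#5: not dominated (best cost).
#6: not dominated (best efficiency).
Pareto-optimal: #3, #4, #5, #6 → 4.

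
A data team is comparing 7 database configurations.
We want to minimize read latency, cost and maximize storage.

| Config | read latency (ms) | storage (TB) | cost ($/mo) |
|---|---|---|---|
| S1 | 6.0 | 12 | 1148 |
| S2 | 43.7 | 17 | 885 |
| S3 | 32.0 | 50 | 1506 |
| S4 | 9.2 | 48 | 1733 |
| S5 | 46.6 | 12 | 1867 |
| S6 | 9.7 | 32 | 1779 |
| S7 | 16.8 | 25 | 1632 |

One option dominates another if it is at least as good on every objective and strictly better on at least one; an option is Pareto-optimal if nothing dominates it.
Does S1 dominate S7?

S1 vs S7: S1 is worse on storage (12 vs 25), so it does not dominate S7.

No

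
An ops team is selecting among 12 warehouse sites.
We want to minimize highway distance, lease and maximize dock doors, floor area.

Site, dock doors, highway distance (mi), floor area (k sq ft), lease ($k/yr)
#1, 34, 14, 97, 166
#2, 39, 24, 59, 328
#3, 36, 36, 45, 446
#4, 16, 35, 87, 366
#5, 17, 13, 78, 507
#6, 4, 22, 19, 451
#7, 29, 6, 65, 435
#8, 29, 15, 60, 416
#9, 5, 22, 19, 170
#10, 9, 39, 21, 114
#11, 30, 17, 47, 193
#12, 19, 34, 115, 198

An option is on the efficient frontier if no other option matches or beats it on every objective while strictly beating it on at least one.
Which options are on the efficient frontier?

#1: not dominated.
#2: not dominated (best dock doors).
#3: dominated by #2 (dock doors 39≥36, highway distance 24≤36, floor area 59≥45, lease 328≤446).
#4: dominated by #1 (dock doors 34≥16, highway distance 14≤35, floor area 97≥87, lease 166≤366).
#5: not dominated.
#6: dominated by #1 (dock doors 34≥4, highway distance 14≤22, floor area 97≥19, lease 166≤451).
#7: not dominated (best highway distance).
#8: dominated by #1 (dock doors 34≥29, highway distance 14≤15, floor area 97≥60, lease 166≤416).
#9: dominated by #1 (dock doors 34≥5, highway distance 14≤22, floor area 97≥19, lease 166≤170).
#10: not dominated (best lease).
#11: dominated by #1 (dock doors 34≥30, highway distance 14≤17, floor area 97≥47, lease 166≤193).
#12: not dominated (best floor area).

#1, #2, #5, #7, #10, #12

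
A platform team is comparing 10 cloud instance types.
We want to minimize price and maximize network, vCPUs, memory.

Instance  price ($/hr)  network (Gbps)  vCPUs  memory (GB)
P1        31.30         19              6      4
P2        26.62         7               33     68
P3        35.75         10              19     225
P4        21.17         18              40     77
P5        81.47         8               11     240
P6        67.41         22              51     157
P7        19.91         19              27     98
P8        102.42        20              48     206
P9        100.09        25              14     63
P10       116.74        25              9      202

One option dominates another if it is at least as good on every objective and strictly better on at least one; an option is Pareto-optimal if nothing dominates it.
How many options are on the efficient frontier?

P1: dominated by P7 (price 19.91≤31.30, network 19≥19, vCPUs 27≥6, memory 98≥4).
P2: dominated by P4 (price 21.17≤26.62, network 18≥7, vCPUs 40≥33, memory 77≥68).
P3: not dominated.
P4: not dominated.
P5: not dominated (best memory).
P6: not dominated (best vCPUs).
P7: not dominated (best price).
P8: not dominated.
P9: not dominated.
P10: not dominated.
Pareto-optimal: P3, P4, P5, P6, P7, P8, P9, P10 → 8.

8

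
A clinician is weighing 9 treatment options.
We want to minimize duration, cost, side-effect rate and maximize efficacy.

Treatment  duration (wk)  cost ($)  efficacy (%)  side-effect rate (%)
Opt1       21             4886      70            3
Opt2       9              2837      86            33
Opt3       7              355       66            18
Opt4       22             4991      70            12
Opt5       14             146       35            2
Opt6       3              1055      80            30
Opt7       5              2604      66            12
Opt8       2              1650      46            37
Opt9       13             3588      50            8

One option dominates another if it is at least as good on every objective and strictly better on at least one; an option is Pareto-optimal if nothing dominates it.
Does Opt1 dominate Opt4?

Yes

Opt1 vs Opt4: duration 21≤22, cost 4886≤4991, efficacy 70≥70, side-effect rate 3≤12 — Opt1 is at least as good on every objective with at least one strict improvement.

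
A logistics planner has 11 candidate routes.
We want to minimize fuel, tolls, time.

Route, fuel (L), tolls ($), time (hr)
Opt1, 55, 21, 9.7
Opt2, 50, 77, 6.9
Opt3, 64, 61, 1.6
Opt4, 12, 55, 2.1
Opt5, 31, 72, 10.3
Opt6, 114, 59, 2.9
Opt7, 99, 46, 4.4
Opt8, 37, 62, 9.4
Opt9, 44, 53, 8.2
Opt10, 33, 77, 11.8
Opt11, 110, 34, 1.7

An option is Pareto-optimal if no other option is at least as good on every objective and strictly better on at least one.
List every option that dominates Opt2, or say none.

Opt4: fuel 12≤50, tolls 55≤77, time 2.1≤6.9 — dominates Opt2.
Others (Opt1, Opt3, Opt5, Opt6, Opt7, Opt8, Opt9, Opt10, Opt11) are each worse than Opt2 on at least one objective.

Opt4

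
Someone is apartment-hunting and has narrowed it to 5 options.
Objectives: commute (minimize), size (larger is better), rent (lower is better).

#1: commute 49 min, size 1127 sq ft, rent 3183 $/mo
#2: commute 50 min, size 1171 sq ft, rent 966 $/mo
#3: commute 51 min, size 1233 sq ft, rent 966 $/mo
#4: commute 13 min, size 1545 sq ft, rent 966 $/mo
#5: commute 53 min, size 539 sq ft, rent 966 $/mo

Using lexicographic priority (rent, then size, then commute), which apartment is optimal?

First minimize rent: best is 966, kept {#2, #3, #4, #5}.
Then maximize size: best is 1545, kept {#4}.

#4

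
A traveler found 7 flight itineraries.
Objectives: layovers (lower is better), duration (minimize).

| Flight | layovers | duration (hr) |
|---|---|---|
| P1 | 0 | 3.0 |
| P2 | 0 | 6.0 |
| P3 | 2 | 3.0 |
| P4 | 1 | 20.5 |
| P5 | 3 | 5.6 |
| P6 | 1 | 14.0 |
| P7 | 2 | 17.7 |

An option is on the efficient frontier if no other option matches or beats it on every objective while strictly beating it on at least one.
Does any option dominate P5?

P1 vs P5: layovers 0≤3, duration 3.0≤5.6 — P1 is at least as good on every objective and strictly better on at least one, so P1 dominates P5.

Yes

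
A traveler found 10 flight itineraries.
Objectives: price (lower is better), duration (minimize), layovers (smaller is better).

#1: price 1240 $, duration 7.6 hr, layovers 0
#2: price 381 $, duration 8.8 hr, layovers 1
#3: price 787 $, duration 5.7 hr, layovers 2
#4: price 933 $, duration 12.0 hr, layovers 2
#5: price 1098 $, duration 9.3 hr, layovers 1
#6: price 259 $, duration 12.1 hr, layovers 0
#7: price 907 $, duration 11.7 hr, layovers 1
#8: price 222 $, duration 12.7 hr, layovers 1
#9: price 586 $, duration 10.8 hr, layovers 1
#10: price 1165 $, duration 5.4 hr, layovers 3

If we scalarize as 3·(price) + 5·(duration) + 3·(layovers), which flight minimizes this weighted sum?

#1: 3·1240 + 5·7.6 + 3·0 = 3758.0
#2: 3·381 + 5·8.8 + 3·1 = 1190.0
#3: 3·787 + 5·5.7 + 3·2 = 2395.5
#4: 3·933 + 5·12.0 + 3·2 = 2865.0
#5: 3·1098 + 5·9.3 + 3·1 = 3343.5
#6: 3·259 + 5·12.1 + 3·0 = 837.5
#7: 3·907 + 5·11.7 + 3·1 = 2782.5
#8: 3·222 + 5·12.7 + 3·1 = 732.5
#9: 3·586 + 5·10.8 + 3·1 = 1815.0
#10: 3·1165 + 5·5.4 + 3·3 = 3531.0
Lowest: #8 at 732.5.

#8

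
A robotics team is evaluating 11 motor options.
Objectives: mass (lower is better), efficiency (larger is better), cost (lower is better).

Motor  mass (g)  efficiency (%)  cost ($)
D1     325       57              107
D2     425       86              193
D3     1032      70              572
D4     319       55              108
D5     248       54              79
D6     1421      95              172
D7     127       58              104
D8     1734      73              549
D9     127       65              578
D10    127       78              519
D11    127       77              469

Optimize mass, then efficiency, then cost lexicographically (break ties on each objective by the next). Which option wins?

First minimize mass: best is 127, kept {D7, D9, D10, D11}.
Then maximize efficiency: best is 78, kept {D10}.

D10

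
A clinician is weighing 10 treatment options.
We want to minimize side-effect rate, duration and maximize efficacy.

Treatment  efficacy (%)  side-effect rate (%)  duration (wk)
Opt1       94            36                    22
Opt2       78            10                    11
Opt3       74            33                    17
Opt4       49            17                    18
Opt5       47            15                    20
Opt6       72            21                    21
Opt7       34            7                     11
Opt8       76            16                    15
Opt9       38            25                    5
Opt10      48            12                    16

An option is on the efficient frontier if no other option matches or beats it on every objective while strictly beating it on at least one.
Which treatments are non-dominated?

Opt1, Opt2, Opt7, Opt9

Opt1: not dominated (best efficacy).
Opt2: not dominated.
Opt3: dominated by Opt2 (efficacy 78≥74, side-effect rate 10≤33, duration 11≤17).
Opt4: dominated by Opt2 (efficacy 78≥49, side-effect rate 10≤17, duration 11≤18).
Opt5: dominated by Opt2 (efficacy 78≥47, side-effect rate 10≤15, duration 11≤20).
Opt6: dominated by Opt2 (efficacy 78≥72, side-effect rate 10≤21, duration 11≤21).
Opt7: not dominated (best side-effect rate).
Opt8: dominated by Opt2 (efficacy 78≥76, side-effect rate 10≤16, duration 11≤15).
Opt9: not dominated (best duration).
Opt10: dominated by Opt2 (efficacy 78≥48, side-effect rate 10≤12, duration 11≤16).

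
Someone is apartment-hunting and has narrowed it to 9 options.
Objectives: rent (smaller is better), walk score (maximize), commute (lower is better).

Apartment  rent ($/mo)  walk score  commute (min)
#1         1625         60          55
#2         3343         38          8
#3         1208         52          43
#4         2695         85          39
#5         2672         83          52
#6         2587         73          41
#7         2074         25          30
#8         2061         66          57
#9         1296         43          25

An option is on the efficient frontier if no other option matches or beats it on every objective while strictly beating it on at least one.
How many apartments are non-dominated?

#1: not dominated.
#2: not dominated (best commute).
#3: not dominated (best rent).
#4: not dominated (best walk score).
#5: not dominated.
#6: not dominated.
#7: dominated by #9 (rent 1296≤2074, walk score 43≥25, commute 25≤30).
#8: not dominated.
#9: not dominated.
Pareto-optimal: #1, #2, #3, #4, #5, #6, #8, #9 → 8.

8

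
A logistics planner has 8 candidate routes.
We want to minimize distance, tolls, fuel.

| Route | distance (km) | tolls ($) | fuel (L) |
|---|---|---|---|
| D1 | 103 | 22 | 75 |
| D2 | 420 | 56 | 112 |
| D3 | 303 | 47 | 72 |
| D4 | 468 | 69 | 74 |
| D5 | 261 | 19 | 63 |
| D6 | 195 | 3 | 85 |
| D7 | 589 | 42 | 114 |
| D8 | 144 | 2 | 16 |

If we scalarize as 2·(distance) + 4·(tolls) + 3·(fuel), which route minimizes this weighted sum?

D1: 2·103 + 4·22 + 3·75 = 519
D2: 2·420 + 4·56 + 3·112 = 1400
D3: 2·303 + 4·47 + 3·72 = 1010
D4: 2·468 + 4·69 + 3·74 = 1434
D5: 2·261 + 4·19 + 3·63 = 787
D6: 2·195 + 4·3 + 3·85 = 657
D7: 2·589 + 4·42 + 3·114 = 1688
D8: 2·144 + 4·2 + 3·16 = 344
Lowest: D8 at 344.

D8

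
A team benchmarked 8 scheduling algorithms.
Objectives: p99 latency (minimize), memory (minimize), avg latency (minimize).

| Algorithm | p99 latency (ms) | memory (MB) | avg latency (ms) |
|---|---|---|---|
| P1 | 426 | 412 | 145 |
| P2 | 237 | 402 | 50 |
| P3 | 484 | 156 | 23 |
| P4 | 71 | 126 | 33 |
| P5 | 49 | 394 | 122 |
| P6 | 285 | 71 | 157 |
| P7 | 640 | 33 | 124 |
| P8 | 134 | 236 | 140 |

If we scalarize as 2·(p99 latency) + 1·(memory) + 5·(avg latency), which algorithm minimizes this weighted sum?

P1: 2·426 + 1·412 + 5·145 = 1989
P2: 2·237 + 1·402 + 5·50 = 1126
P3: 2·484 + 1·156 + 5·23 = 1239
P4: 2·71 + 1·126 + 5·33 = 433
P5: 2·49 + 1·394 + 5·122 = 1102
P6: 2·285 + 1·71 + 5·157 = 1426
P7: 2·640 + 1·33 + 5·124 = 1933
P8: 2·134 + 1·236 + 5·140 = 1204
Lowest: P4 at 433.

P4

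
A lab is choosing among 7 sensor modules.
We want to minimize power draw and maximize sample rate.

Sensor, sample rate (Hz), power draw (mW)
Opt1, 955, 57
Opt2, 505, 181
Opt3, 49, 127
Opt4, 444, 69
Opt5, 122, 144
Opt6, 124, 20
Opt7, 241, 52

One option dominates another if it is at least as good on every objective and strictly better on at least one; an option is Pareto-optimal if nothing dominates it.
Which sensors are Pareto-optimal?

Opt1, Opt6, Opt7

Opt1: not dominated (best sample rate).
Opt2: dominated by Opt1 (sample rate 955≥505, power draw 57≤181).
Opt3: dominated by Opt1 (sample rate 955≥49, power draw 57≤127).
Opt4: dominated by Opt1 (sample rate 955≥444, power draw 57≤69).
Opt5: dominated by Opt1 (sample rate 955≥122, power draw 57≤144).
Opt6: not dominated (best power draw).
Opt7: not dominated.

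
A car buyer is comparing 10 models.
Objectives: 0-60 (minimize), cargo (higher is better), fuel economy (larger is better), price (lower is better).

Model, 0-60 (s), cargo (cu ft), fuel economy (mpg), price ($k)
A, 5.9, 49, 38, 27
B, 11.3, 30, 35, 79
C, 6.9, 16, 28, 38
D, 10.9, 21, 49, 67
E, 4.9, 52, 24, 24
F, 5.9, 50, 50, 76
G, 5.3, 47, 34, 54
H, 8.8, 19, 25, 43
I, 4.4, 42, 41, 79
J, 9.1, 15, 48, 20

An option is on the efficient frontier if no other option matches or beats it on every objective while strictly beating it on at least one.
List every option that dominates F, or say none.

none

A: worse on cargo (49 vs 50).
B: worse on 0-60 (11.3 vs 5.9).
C: worse on 0-60 (6.9 vs 5.9).
D: worse on 0-60 (10.9 vs 5.9).
E: worse on fuel economy (24 vs 50).
G: worse on cargo (47 vs 50).
H: worse on 0-60 (8.8 vs 5.9).
I: worse on cargo (42 vs 50).
J: worse on 0-60 (9.1 vs 5.9).
No option dominates F.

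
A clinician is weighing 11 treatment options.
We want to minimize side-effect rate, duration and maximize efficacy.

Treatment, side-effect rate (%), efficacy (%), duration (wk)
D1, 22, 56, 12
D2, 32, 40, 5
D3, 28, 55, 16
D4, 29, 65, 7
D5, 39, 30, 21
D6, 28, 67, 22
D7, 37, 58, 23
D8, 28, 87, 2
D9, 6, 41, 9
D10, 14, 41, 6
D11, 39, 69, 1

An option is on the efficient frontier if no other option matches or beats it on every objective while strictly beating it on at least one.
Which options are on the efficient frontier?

D1, D8, D9, D10, D11

D1: not dominated.
D2: dominated by D8 (side-effect rate 28≤32, efficacy 87≥40, duration 2≤5).
D3: dominated by D1 (side-effect rate 22≤28, efficacy 56≥55, duration 12≤16).
D4: dominated by D8 (side-effect rate 28≤29, efficacy 87≥65, duration 2≤7).
D5: dominated by D1 (side-effect rate 22≤39, efficacy 56≥30, duration 12≤21).
D6: dominated by D8 (side-effect rate 28≤28, efficacy 87≥67, duration 2≤22).
D7: dominated by D4 (side-effect rate 29≤37, efficacy 65≥58, duration 7≤23).
D8: not dominated (best efficacy).
D9: not dominated (best side-effect rate).
D10: not dominated.
D11: not dominated (best duration).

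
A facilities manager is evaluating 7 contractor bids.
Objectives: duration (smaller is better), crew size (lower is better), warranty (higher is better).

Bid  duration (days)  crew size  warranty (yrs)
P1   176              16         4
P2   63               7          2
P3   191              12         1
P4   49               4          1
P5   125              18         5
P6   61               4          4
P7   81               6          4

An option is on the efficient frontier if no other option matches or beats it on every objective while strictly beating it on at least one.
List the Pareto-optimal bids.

P4, P5, P6

P1: dominated by P6 (duration 61≤176, crew size 4≤16, warranty 4≥4).
P2: dominated by P6 (duration 61≤63, crew size 4≤7, warranty 4≥2).
P3: dominated by P2 (duration 63≤191, crew size 7≤12, warranty 2≥1).
P4: not dominated (best duration).
P5: not dominated (best warranty).
P6: not dominated.
P7: dominated by P6 (duration 61≤81, crew size 4≤6, warranty 4≥4).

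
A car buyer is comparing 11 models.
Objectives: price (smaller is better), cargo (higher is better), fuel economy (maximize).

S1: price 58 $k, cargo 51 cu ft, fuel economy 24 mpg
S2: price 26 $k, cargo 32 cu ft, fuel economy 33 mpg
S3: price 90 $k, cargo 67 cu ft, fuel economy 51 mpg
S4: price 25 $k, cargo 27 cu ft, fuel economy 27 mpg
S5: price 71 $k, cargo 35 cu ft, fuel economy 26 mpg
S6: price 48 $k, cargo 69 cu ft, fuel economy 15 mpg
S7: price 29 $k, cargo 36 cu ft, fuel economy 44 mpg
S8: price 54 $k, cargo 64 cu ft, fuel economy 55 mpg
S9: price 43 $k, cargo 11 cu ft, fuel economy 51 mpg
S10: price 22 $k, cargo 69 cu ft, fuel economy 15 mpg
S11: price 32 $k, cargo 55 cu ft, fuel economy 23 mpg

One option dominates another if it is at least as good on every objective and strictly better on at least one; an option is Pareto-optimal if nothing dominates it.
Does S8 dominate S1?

S8 vs S1: price 54≤58, cargo 64≥51, fuel economy 55≥24 — S8 is at least as good on every objective with at least one strict improvement.

Yes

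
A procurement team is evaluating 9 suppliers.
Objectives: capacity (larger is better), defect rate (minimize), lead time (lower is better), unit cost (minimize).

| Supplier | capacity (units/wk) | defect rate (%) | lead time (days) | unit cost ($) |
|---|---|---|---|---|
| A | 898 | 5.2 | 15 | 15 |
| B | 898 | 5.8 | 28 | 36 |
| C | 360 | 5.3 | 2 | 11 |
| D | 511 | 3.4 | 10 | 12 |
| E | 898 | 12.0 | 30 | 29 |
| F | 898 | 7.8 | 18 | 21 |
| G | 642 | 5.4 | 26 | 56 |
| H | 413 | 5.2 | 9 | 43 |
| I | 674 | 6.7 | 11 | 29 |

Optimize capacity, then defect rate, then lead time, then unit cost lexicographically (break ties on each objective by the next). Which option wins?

A

First maximize capacity: best is 898, kept {A, B, E, F}.
Then minimize defect rate: best is 5.2, kept {A}.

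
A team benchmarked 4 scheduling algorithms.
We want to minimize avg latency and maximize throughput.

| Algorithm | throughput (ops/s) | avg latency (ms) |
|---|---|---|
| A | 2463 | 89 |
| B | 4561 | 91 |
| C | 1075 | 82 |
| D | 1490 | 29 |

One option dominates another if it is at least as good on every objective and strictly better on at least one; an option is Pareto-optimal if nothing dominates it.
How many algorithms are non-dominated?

A: not dominated.
B: not dominated (best throughput).
C: dominated by D (throughput 1490≥1075, avg latency 29≤82).
D: not dominated (best avg latency).
Pareto-optimal: A, B, D → 3.

3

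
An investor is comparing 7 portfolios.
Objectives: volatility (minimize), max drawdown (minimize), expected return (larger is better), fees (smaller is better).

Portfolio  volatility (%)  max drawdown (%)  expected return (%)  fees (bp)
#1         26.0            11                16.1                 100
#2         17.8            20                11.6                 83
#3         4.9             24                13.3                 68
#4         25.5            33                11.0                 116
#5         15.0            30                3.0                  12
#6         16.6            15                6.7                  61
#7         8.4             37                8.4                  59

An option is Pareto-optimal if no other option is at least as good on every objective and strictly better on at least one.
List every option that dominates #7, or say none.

#1: worse on volatility (26.0 vs 8.4).
#2: worse on volatility (17.8 vs 8.4).
#3: worse on fees (68 vs 59).
#4: worse on volatility (25.5 vs 8.4).
#5: worse on volatility (15.0 vs 8.4).
#6: worse on volatility (16.6 vs 8.4).
No option dominates #7.

none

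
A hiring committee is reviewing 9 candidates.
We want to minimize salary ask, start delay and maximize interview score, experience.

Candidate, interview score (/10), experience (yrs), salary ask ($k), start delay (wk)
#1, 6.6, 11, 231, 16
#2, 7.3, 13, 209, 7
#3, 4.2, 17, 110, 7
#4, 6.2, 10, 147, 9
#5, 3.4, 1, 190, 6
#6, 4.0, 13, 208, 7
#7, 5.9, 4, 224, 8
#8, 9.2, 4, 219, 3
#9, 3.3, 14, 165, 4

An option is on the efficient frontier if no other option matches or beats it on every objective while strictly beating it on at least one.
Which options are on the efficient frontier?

#1: dominated by #2 (interview score 7.3≥6.6, experience 13≥11, salary ask 209≤231, start delay 7≤16).
#2: not dominated.
#3: not dominated (best experience).
#4: not dominated.
#5: not dominated.
#6: dominated by #3 (interview score 4.2≥4.0, experience 17≥13, salary ask 110≤208, start delay 7≤7).
#7: dominated by #2 (interview score 7.3≥5.9, experience 13≥4, salary ask 209≤224, start delay 7≤8).
#8: not dominated (best interview score).
#9: not dominated.

#2, #3, #4, #5, #8, #9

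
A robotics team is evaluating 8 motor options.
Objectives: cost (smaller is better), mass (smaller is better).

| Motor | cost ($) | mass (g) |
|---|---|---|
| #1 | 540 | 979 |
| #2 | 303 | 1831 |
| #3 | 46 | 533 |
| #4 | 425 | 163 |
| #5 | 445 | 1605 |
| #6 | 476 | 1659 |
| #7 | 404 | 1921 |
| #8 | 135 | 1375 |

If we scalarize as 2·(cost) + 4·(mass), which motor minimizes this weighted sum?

#1: 2·540 + 4·979 = 4996
#2: 2·303 + 4·1831 = 7930
#3: 2·46 + 4·533 = 2224
#4: 2·425 + 4·163 = 1502
#5: 2·445 + 4·1605 = 7310
#6: 2·476 + 4·1659 = 7588
#7: 2·404 + 4·1921 = 8492
#8: 2·135 + 4·1375 = 5770
Lowest: #4 at 1502.

#4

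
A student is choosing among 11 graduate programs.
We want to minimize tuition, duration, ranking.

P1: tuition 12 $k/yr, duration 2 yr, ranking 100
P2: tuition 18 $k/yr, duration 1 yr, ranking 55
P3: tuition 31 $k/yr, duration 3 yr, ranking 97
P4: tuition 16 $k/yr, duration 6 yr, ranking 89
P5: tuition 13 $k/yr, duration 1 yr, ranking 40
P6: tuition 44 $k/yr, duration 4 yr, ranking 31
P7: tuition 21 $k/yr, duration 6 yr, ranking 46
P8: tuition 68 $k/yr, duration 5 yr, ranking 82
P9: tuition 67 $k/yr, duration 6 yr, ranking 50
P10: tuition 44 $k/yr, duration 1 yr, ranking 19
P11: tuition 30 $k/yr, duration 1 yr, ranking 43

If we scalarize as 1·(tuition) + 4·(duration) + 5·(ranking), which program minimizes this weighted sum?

P10

P1: 1·12 + 4·2 + 5·100 = 520
P2: 1·18 + 4·1 + 5·55 = 297
P3: 1·31 + 4·3 + 5·97 = 528
P4: 1·16 + 4·6 + 5·89 = 485
P5: 1·13 + 4·1 + 5·40 = 217
P6: 1·44 + 4·4 + 5·31 = 215
P7: 1·21 + 4·6 + 5·46 = 275
P8: 1·68 + 4·5 + 5·82 = 498
P9: 1·67 + 4·6 + 5·50 = 341
P10: 1·44 + 4·1 + 5·19 = 143
P11: 1·30 + 4·1 + 5·43 = 249
Lowest: P10 at 143.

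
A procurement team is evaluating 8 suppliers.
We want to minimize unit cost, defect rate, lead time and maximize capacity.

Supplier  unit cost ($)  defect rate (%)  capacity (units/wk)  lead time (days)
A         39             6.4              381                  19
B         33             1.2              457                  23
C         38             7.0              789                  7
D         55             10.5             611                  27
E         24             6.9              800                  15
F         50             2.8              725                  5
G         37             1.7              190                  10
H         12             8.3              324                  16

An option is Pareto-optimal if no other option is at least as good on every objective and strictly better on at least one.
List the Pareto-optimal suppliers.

A, B, C, E, F, G, H

A: not dominated.
B: not dominated (best defect rate).
C: not dominated.
D: dominated by C (unit cost 38≤55, defect rate 7.0≤10.5, capacity 789≥611, lead time 7≤27).
E: not dominated (best capacity).
F: not dominated (best lead time).
G: not dominated.
H: not dominated (best unit cost).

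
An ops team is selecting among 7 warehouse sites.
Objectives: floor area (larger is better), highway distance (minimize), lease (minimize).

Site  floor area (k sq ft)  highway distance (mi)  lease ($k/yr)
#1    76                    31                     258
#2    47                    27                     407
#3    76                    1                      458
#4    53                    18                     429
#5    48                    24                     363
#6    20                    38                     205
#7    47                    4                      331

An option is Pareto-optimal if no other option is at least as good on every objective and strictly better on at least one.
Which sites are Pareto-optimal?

#1: not dominated.
#2: dominated by #5 (floor area 48≥47, highway distance 24≤27, lease 363≤407).
#3: not dominated (best highway distance).
#4: not dominated.
#5: not dominated.
#6: not dominated (best lease).
#7: not dominated.

#1, #3, #4, #5, #6, #7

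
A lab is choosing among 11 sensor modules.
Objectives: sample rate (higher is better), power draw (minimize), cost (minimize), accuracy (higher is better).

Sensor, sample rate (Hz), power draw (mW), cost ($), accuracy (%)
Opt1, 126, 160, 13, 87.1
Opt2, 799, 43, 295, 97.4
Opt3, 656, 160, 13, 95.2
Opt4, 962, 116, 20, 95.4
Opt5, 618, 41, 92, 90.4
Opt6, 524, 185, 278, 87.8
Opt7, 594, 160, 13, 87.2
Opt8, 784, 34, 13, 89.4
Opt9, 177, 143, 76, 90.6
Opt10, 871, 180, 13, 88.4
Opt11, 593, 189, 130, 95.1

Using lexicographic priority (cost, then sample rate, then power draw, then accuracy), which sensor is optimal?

First minimize cost: best is 13, kept {Opt1, Opt3, Opt7, Opt8, Opt10}.
Then maximize sample rate: best is 871, kept {Opt10}.

Opt10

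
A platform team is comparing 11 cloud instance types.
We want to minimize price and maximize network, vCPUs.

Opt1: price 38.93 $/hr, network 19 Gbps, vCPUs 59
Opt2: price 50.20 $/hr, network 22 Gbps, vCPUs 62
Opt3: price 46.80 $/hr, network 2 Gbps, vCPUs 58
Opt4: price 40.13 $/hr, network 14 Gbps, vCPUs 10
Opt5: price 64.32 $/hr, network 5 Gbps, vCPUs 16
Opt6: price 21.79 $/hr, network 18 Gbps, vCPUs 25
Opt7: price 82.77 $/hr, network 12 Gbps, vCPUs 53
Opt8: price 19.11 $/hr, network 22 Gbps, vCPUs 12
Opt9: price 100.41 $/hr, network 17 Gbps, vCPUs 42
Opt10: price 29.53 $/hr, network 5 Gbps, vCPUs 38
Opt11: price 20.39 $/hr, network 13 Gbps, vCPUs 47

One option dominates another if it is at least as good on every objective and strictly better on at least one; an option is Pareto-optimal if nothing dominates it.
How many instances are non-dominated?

5

Opt1: not dominated.
Opt2: not dominated (best vCPUs).
Opt3: dominated by Opt1 (price 38.93≤46.80, network 19≥2, vCPUs 59≥58).
Opt4: dominated by Opt1 (price 38.93≤40.13, network 19≥14, vCPUs 59≥10).
Opt5: dominated by Opt1 (price 38.93≤64.32, network 19≥5, vCPUs 59≥16).
Opt6: not dominated.
Opt7: dominated by Opt1 (price 38.93≤82.77, network 19≥12, vCPUs 59≥53).
Opt8: not dominated (best price).
Opt9: dominated by Opt1 (price 38.93≤100.41, network 19≥17, vCPUs 59≥42).
Opt10: dominated by Opt11 (price 20.39≤29.53, network 13≥5, vCPUs 47≥38).
Opt11: not dominated.
Pareto-optimal: Opt1, Opt2, Opt6, Opt8, Opt11 → 5.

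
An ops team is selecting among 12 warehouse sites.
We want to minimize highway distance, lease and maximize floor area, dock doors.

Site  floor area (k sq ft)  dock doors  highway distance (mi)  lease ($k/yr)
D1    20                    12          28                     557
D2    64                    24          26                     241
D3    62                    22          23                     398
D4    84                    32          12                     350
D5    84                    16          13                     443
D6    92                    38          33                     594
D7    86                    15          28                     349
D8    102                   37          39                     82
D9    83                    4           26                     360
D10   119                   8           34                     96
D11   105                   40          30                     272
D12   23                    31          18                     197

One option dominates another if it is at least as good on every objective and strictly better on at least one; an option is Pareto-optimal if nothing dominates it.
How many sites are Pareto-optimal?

7

D1: dominated by D2 (floor area 64≥20, dock doors 24≥12, highway distance 26≤28, lease 241≤557).
D2: not dominated.
D3: dominated by D4 (floor area 84≥62, dock doors 32≥22, highway distance 12≤23, lease 350≤398).
D4: not dominated (best highway distance).
D5: dominated by D4 (floor area 84≥84, dock doors 32≥16, highway distance 12≤13, lease 350≤443).
D6: dominated by D11 (floor area 105≥92, dock doors 40≥38, highway distance 30≤33, lease 272≤594).
D7: not dominated.
D8: not dominated (best lease).
D9: dominated by D4 (floor area 84≥83, dock doors 32≥4, highway distance 12≤26, lease 350≤360).
D10: not dominated (best floor area).
D11: not dominated (best dock doors).
D12: not dominated.
Pareto-optimal: D2, D4, D7, D8, D10, D11, D12 → 7.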